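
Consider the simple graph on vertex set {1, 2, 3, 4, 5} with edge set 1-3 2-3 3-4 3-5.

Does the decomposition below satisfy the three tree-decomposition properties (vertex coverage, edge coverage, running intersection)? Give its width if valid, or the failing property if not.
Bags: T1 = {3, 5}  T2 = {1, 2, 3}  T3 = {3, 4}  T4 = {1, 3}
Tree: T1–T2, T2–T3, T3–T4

A tree decomposition must satisfy three properties: every vertex lies in some bag; for every edge, both endpoints lie together in some bag; and for every vertex, the bags containing it form a connected subtree. Here bags containing vertex 1 are not connected in the tree, so the decomposition is invalid.

No — bags containing vertex 1 are not connected in the tree.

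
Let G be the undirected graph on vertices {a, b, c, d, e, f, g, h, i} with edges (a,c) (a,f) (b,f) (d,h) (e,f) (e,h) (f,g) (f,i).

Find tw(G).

1

A width-1 tree decomposition is:
Bags: B1 = {a, c}  B2 = {a, f}  B3 = {b, f}  B4 = {e, f}  B5 = {e, h}  B6 = {f, g}  B7 = {d, h}  B8 = {f, i}
Tree: B1–B2, B2–B3, B3–B4, B4–B5, B4–B6, B5–B7, B4–B8
Every bag has size at most 2, so the width is 2 − 1 = 1 and tw(G) ≤ 1. G has an edge, so its treewidth is at least 1. Therefore the treewidth is 1.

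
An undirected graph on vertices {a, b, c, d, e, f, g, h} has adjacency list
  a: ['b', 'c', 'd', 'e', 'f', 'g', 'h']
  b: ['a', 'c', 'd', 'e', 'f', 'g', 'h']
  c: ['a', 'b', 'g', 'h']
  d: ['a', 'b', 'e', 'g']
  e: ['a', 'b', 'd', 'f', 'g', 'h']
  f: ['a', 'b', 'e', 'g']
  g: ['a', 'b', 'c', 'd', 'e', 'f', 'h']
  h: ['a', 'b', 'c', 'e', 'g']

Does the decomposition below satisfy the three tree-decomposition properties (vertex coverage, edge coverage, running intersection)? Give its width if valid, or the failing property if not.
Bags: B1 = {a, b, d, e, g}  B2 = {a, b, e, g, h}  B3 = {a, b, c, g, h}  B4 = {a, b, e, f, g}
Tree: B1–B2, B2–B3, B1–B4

Checking the three conditions: (i) the bags cover all of {a, b, c, d, e, f, g, h}; (ii) for each edge, some bag contains both endpoints; (iii) the bags containing any fixed vertex form a subtree. All hold, so the decomposition is valid with width 5 − 1 = 4.

Yes; width 4.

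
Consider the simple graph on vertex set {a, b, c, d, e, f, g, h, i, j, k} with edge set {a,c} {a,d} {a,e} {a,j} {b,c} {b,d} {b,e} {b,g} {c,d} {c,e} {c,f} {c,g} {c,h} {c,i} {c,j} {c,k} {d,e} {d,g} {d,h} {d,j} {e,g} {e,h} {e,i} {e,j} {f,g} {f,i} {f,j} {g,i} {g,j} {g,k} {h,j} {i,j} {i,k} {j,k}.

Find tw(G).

A width-4 tree decomposition is:
Bags: B1 = {c, e, g, i, j}  B2 = {c, d, e, g, j}  B3 = {c, d, e, h, j}  B4 = {b, c, d, e, g}  B5 = {a, c, d, e, j}  B6 = {c, f, g, i, j}  B7 = {c, g, i, j, k}
Tree: B1–B2, B2–B3, B2–B4, B2–B5, B1–B6, B1–B7
The largest bag has 5 vertices, giving width 4; this decomposition certifies tw(G) ≤ 4. On the other hand G contains the 5-clique {c, d, e, g, j}. A clique must lie in a single bag of any decomposition, so no decomposition can have width below 4. Hence tw(G) = 4 exactly.

4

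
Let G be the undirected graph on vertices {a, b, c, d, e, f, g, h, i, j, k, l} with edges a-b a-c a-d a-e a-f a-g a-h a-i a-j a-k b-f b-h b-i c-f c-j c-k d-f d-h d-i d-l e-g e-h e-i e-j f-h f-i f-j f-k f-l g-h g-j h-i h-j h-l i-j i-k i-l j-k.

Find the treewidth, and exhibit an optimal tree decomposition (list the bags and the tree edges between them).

Every bag has size at most 5, so the width is 5 − 1 = 4 and tw(G) ≤ 4. For the lower bound, the 5 vertices {a, e, g, h, j} are pairwise adjacent, and any tree decomposition puts a clique entirely inside one bag — forcing width ≥ 4. Therefore the treewidth is 4.

Treewidth 4.
One such decomposition:
Bags: B1 = {a, b, f, h, i}  B2 = {a, d, f, h, i}  B3 = {a, f, h, i, j}  B4 = {a, e, h, i, j}  B5 = {d, f, h, i, l}  B6 = {a, e, g, h, j}  B7 = {a, f, i, j, k}  B8 = {a, c, f, j, k}
Tree: B1–B2, B1–B3, B3–B4, B2–B5, B4–B6, B3–B7, B7–B8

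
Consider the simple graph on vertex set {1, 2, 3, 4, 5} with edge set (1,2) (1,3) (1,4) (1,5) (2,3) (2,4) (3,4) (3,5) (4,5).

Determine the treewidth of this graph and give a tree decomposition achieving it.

Every bag has size at most 4, so the width is 4 − 1 = 3 and tw(G) ≤ 3. Conversely, {1, 2, 3, 4} is a clique of size 4, and the vertices of any clique must share a bag in every tree decomposition; so some bag has ≥ 4 vertices and tw(G) ≥ 3. Therefore the treewidth is 3.

Treewidth 3.
Bags: B1 = {1, 2, 3, 4}  B2 = {1, 3, 4, 5}
Tree: B1–B2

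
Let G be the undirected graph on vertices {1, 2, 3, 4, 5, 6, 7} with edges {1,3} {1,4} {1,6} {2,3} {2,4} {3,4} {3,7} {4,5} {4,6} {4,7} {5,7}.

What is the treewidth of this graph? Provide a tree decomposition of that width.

Treewidth 2.
One such decomposition:
Bags: B1 = {1, 3, 4}  B2 = {3, 4, 7}  B3 = {4, 5, 7}  B4 = {2, 3, 4}  B5 = {1, 4, 6}
Tree: B1–B2, B2–B3, B2–B4, B1–B5

Each bag holds 3 vertices, so the decomposition has width 2, which upper-bounds the treewidth. Conversely, {1, 3, 4} is a clique of size 3, and the vertices of any clique must share a bag in every tree decomposition; so some bag has ≥ 3 vertices and tw(G) ≥ 2. Hence tw(G) = 2 exactly.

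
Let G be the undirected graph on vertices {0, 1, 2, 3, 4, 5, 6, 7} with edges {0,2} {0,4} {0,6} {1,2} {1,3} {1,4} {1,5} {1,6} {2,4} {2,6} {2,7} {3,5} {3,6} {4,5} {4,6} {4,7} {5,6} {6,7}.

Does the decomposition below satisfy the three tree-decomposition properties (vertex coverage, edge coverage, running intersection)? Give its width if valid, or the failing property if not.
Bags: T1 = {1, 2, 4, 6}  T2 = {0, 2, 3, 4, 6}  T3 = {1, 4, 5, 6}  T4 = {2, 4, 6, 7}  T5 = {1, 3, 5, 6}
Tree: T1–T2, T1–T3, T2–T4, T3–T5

No — bags containing vertex 3 are not connected in the tree.

A tree decomposition must satisfy three properties: every vertex lies in some bag; for every edge, both endpoints lie together in some bag; and for every vertex, the bags containing it form a connected subtree. Here bags containing vertex 3 are not connected in the tree, so the decomposition is invalid.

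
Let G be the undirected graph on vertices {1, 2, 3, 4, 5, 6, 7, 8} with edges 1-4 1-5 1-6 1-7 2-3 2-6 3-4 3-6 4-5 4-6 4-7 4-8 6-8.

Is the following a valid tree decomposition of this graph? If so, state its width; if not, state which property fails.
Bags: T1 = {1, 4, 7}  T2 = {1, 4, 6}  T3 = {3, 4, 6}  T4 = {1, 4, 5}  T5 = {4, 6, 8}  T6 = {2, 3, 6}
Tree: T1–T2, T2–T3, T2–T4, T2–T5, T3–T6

Yes; width 2.

Vertex coverage: the bags together contain {1, 2, 3, 4, 5, 6, 7, 8}, the full vertex set. Edge coverage: each edge of G has both endpoints in at least one bag. Running intersection: for every vertex, the bags containing it form a connected subtree. All three properties hold, so this is a valid tree decomposition of width max|bag| − 1 = 2, and hence tw(G) ≤ 2.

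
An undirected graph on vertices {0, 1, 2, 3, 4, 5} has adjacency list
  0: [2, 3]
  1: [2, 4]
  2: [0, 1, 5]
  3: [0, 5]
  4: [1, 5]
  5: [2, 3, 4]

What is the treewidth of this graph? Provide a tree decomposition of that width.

Treewidth 2.
One optimal decomposition is:
Bags: B1 = {0, 3, 5}  B2 = {0, 2, 5}  B3 = {2, 4, 5}  B4 = {1, 2, 4}
Tree: B1–B2, B2–B3, B3–B4

Every bag has size at most 3, so the width is 3 − 1 = 2 and tw(G) ≤ 2. The edges 3–0–2–5–3 form a cycle, so G is not a tree and its treewidth is at least 2. Combining the bounds, tw(G) = 2.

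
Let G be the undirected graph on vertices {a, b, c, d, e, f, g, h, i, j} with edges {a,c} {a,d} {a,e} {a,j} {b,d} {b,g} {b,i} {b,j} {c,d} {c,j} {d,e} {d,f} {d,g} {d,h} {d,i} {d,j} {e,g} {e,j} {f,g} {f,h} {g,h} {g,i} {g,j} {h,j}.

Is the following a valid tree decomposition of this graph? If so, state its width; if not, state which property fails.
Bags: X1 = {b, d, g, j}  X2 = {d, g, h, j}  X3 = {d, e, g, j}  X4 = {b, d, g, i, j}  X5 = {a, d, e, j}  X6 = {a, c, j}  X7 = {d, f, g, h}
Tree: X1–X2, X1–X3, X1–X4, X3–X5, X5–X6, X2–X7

No — edge (d,c) lies in no bag.

A tree decomposition must satisfy three properties: every vertex lies in some bag; for every edge, both endpoints lie together in some bag; and for every vertex, the bags containing it form a connected subtree. Here edge (d,c) lies in no bag, so the decomposition is invalid.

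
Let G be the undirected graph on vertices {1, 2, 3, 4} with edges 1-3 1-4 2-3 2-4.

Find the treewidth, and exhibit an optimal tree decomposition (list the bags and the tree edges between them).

Each bag holds 3 vertices, so the decomposition has width 2, which upper-bounds the treewidth. Since 1–3–2–4–1 is a cycle in G, G is not acyclic. Forests are exactly the graphs of treewidth ≤ 1, so tw(G) ≥ 2. Combining the bounds, tw(G) = 2.

Treewidth 2.
Bags: B1 = {1, 2, 3}  B2 = {1, 2, 4}
Tree: B1–B2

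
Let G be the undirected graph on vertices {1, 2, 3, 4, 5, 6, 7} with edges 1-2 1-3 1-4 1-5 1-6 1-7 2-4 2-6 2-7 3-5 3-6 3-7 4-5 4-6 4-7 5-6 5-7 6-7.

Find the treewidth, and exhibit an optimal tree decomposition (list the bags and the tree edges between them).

Treewidth 4.
One such decomposition:
Bags: B1 = {1, 4, 5, 6, 7}  B2 = {1, 2, 4, 6, 7}  B3 = {1, 3, 5, 6, 7}
Tree: B1–B2, B1–B3

Every bag has size at most 5, so the width is 5 − 1 = 4 and tw(G) ≤ 4. For the lower bound, the 5 vertices {1, 3, 5, 6, 7} are pairwise adjacent, and any tree decomposition puts a clique entirely inside one bag — forcing width ≥ 4. The upper and lower bounds meet at 4, so that is the treewidth.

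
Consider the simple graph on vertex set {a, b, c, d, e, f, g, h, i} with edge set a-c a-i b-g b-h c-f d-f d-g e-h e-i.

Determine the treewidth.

A width-2 tree decomposition is:
Bags: B1 = {c, d, f}  B2 = {a, c, d}  B3 = {a, d, i}  B4 = {d, e, i}  B5 = {d, e, h}  B6 = {b, d, h}  B7 = {b, d, g}
Tree: B1–B2, B2–B3, B3–B4, B4–B5, B5–B6, B6–B7
Each bag holds 3 vertices, so the decomposition has width 2, which upper-bounds the treewidth. The edges d–f–c–a–i–e–h–b–g–d form a cycle, so G is not a tree and its treewidth is at least 2. Combining the bounds, tw(G) = 2.

2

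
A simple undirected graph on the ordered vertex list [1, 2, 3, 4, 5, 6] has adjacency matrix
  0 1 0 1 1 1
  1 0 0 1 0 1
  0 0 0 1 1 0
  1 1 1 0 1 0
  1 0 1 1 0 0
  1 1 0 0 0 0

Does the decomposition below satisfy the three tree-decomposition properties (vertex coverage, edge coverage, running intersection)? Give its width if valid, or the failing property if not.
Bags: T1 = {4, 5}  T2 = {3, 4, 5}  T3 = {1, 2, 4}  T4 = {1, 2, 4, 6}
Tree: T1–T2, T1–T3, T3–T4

No — edge (1,5) lies in no bag.

A tree decomposition must satisfy three properties: every vertex lies in some bag; for every edge, both endpoints lie together in some bag; and for every vertex, the bags containing it form a connected subtree. Here edge (1,5) lies in no bag, so the decomposition is invalid.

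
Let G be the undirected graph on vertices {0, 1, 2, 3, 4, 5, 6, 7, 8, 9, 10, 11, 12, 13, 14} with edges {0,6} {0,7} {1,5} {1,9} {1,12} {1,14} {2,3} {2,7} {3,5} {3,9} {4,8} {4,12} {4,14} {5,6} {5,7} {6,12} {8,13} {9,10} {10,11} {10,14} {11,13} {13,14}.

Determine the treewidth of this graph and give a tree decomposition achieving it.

Each bag holds 4 vertices, so the decomposition has width 3, which upper-bounds the treewidth. For the lower bound: the 4 vertex sets {8,11,13}, {10}, {14}, {1,4,9,12} are disjoint, each induces a connected subgraph, and every pair is joined by at least one edge of G. Contracting each set to a single vertex therefore yields K_{4} as a minor, and since treewidth is minor-monotone, tw(G) ≥ tw(K_{4}) = 3. The upper and lower bounds meet at 3, so that is the treewidth.

Treewidth 3.
One such decomposition:
Bags: B1 = {8, 10, 11, 13}  B2 = {8, 10, 13, 14}  B3 = {4, 8, 10, 14}  B4 = {4, 9, 10, 14}  B5 = {1, 4, 9, 14}  B6 = {1, 4, 9, 12}  B7 = {1, 3, 9, 12}  B8 = {1, 3, 5, 12}  B9 = {3, 5, 6, 12}  B10 = {2, 3, 5, 6}  B11 = {2, 5, 6, 7}  B12 = {0, 2, 6, 7}
Tree: B1–B2, B2–B3, B3–B4, B4–B5, B5–B6, B6–B7, B7–B8, B8–B9, B9–B10, B10–B11, B11–B12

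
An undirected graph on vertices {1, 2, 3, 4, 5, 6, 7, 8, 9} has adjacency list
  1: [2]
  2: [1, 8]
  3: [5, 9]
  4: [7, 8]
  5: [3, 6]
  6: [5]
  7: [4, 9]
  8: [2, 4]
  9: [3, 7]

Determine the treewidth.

1

A width-1 tree decomposition is:
Bags: B1 = {1, 2}  B2 = {2, 8}  B3 = {4, 8}  B4 = {4, 7}  B5 = {7, 9}  B6 = {3, 9}  B7 = {3, 5}  B8 = {5, 6}
Tree: B1–B2, B2–B3, B3–B4, B4–B5, B5–B6, B6–B7, B7–B8
Every bag has size at most 2, so the width is 2 − 1 = 1 and tw(G) ≤ 1. Any graph with an edge has treewidth ≥ 1, and G has the edge 1–2. Hence tw(G) = 1 exactly.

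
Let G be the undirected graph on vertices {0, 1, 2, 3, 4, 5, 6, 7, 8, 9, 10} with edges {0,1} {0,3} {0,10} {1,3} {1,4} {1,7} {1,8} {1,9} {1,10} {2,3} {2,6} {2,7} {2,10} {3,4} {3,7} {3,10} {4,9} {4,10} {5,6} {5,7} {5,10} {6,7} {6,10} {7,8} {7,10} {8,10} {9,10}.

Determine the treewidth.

A width-3 tree decomposition is:
Bags: B1 = {1, 3, 7, 10}  B2 = {2, 3, 7, 10}  B3 = {1, 3, 4, 10}  B4 = {1, 4, 9, 10}  B5 = {2, 6, 7, 10}  B6 = {5, 6, 7, 10}  B7 = {1, 7, 8, 10}  B8 = {0, 1, 3, 10}
Tree: B1–B2, B1–B3, B3–B4, B2–B5, B5–B6, B1–B7, B1–B8
Every bag has size at most 4, so the width is 4 − 1 = 3 and tw(G) ≤ 3. Conversely, {1, 7, 8, 10} is a clique of size 4, and the vertices of any clique must share a bag in every tree decomposition; so some bag has ≥ 4 vertices and tw(G) ≥ 3. Hence tw(G) = 3 exactly.

3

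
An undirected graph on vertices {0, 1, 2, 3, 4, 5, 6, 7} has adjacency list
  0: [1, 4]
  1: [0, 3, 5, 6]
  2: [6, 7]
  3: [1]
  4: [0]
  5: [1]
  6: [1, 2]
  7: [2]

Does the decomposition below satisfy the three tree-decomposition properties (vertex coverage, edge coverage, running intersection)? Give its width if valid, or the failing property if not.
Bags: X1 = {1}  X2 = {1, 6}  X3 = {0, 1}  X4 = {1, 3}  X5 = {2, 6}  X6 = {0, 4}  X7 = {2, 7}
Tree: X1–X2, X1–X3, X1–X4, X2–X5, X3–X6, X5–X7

A tree decomposition must satisfy three properties: every vertex lies in some bag; for every edge, both endpoints lie together in some bag; and for every vertex, the bags containing it form a connected subtree. Here vertex 5 appears in no bag, so the decomposition is invalid.

No — vertex 5 appears in no bag.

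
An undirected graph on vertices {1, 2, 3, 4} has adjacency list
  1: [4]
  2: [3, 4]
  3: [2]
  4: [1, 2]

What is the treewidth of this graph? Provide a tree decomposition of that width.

The largest bag has 2 vertices, giving width 1; this decomposition certifies tw(G) ≤ 1. G has an edge, so its treewidth is at least 1. Combining the bounds, tw(G) = 1.

Treewidth 1.
Bags: B1 = {2, 3}  B2 = {2, 4}  B3 = {1, 4}
Tree: B1–B2, B2–B3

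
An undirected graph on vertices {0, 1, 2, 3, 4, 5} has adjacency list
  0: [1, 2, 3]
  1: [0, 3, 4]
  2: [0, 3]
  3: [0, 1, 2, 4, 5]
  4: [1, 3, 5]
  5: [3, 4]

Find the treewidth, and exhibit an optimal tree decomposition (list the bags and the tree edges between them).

Every bag has size at most 3, so the width is 3 − 1 = 2 and tw(G) ≤ 2. On the other hand G contains the 3-clique {0, 1, 3}. A clique must lie in a single bag of any decomposition, so no decomposition can have width below 2. Therefore the treewidth is 2.

Treewidth 2.
One optimal decomposition is:
Bags: B1 = {0, 1, 3}  B2 = {1, 3, 4}  B3 = {3, 4, 5}  B4 = {0, 2, 3}
Tree: B1–B2, B2–B3, B1–B4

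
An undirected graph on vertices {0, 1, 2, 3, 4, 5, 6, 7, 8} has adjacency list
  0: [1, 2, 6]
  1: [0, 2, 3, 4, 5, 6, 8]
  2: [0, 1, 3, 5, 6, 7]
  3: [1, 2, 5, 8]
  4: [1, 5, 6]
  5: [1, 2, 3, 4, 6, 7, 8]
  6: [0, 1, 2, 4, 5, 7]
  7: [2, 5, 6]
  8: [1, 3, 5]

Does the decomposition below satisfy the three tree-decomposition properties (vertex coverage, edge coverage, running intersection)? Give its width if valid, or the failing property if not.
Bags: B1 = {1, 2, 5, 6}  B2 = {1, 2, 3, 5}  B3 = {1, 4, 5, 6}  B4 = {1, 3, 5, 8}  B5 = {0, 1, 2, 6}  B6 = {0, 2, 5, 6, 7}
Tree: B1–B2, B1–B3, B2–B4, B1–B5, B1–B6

No — bags containing vertex 0 are not connected in the tree.

A tree decomposition must satisfy three properties: every vertex lies in some bag; for every edge, both endpoints lie together in some bag; and for every vertex, the bags containing it form a connected subtree. Here bags containing vertex 0 are not connected in the tree, so the decomposition is invalid.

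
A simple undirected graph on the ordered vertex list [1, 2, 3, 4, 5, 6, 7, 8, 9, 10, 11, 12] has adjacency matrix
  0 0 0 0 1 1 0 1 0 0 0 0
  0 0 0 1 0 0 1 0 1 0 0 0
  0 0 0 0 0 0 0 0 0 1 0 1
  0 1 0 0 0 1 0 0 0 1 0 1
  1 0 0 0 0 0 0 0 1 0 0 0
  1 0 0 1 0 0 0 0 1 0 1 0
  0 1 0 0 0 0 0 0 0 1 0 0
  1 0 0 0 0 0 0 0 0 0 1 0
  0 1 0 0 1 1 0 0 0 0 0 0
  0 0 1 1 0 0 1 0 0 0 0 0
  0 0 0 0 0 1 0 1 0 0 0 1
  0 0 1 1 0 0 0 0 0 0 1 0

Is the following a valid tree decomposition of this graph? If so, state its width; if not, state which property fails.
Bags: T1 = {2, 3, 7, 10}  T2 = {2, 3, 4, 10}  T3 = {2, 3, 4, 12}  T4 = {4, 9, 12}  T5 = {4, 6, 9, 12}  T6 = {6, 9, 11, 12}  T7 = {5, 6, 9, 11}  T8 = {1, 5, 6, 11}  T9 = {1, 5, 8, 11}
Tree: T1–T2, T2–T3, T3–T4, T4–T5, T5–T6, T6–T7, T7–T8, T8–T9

A tree decomposition must satisfy three properties: every vertex lies in some bag; for every edge, both endpoints lie together in some bag; and for every vertex, the bags containing it form a connected subtree. Here edge (2,9) lies in no bag, so the decomposition is invalid.

No — edge (2,9) lies in no bag.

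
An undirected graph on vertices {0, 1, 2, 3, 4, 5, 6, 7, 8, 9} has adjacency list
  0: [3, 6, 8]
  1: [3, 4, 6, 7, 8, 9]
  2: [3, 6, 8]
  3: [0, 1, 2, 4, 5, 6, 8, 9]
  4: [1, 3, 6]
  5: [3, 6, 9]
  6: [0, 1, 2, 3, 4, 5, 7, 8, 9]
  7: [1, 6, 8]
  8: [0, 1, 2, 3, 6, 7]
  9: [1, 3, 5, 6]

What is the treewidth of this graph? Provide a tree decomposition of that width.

Treewidth 3.
One such decomposition:
Bags: B1 = {1, 3, 6, 8}  B2 = {1, 3, 6, 9}  B3 = {1, 3, 4, 6}  B4 = {2, 3, 6, 8}  B5 = {0, 3, 6, 8}  B6 = {1, 6, 7, 8}  B7 = {3, 5, 6, 9}
Tree: B1–B2, B2–B3, B1–B4, B1–B5, B1–B6, B2–B7

Each bag holds 4 vertices, so the decomposition has width 3, which upper-bounds the treewidth. For the lower bound, the 4 vertices {0, 3, 6, 8} are pairwise adjacent, and any tree decomposition puts a clique entirely inside one bag — forcing width ≥ 3. The upper and lower bounds meet at 3, so that is the treewidth.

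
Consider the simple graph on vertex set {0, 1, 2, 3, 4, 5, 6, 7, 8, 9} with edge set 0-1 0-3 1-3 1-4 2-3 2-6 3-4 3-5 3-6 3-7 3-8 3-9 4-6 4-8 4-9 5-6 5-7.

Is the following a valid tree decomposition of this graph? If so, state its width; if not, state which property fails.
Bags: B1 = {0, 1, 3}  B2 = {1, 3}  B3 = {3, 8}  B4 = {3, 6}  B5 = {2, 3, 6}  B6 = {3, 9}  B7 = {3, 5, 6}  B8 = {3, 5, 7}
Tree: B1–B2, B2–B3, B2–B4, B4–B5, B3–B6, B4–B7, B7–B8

A tree decomposition must satisfy three properties: every vertex lies in some bag; for every edge, both endpoints lie together in some bag; and for every vertex, the bags containing it form a connected subtree. Here vertex 4 appears in no bag, so the decomposition is invalid.

No — vertex 4 appears in no bag.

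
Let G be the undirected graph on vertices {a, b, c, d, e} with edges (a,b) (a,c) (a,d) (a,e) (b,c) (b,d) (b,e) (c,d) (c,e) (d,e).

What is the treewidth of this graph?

4

A width-4 tree decomposition is:
Bags: B1 = {a, b, c, d, e}
Tree: (single bag)
With just one bag of size 5, the width is 5 − 1 = 4, so tw(G) ≤ 4. On the other hand G contains the 5-clique {a, b, c, d, e}. A clique must lie in a single bag of any decomposition, so no decomposition can have width below 4. Combining the bounds, tw(G) = 4.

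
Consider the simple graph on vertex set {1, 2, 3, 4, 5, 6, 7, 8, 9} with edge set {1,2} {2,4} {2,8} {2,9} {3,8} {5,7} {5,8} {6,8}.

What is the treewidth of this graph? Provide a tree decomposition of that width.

Each bag holds 2 vertices, so the decomposition has width 1, which upper-bounds the treewidth. Any graph with an edge has treewidth ≥ 1, and G has the edge 2–8. Combining the bounds, tw(G) = 1.

Treewidth 1.
One optimal decomposition is:
Bags: B1 = {2, 8}  B2 = {2, 9}  B3 = {3, 8}  B4 = {1, 2}  B5 = {2, 4}  B6 = {6, 8}  B7 = {5, 8}  B8 = {5, 7}
Tree: B1–B2, B1–B3, B2–B4, B1–B5, B3–B6, B3–B7, B7–B8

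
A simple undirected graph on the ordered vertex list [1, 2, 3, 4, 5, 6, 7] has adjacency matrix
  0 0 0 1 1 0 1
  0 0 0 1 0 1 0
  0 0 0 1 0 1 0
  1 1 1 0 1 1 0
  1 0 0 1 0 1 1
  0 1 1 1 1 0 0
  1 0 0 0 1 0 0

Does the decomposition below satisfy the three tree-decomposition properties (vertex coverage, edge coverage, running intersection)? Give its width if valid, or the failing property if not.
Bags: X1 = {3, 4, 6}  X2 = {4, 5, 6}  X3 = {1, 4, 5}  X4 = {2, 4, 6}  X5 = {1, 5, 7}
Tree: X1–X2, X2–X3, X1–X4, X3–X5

Every vertex of G appears in some bag (union = {1, 2, 3, 4, 5, 6, 7}); every edge is covered by a bag; and for each vertex v the set of bags containing v is connected in the bag tree. The decomposition is therefore valid. The largest bag has 3 vertices, so the width is 2.

Yes; width 2.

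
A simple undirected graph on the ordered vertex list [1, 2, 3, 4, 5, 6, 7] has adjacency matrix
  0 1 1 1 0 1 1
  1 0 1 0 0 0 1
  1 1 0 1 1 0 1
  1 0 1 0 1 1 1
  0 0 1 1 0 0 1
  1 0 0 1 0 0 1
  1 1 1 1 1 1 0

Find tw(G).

A width-3 tree decomposition is:
Bags: B1 = {1, 3, 4, 7}  B2 = {3, 4, 5, 7}  B3 = {1, 4, 6, 7}  B4 = {1, 2, 3, 7}
Tree: B1–B2, B1–B3, B1–B4
The largest bag has 4 vertices, giving width 3; this decomposition certifies tw(G) ≤ 3. Conversely, {1, 2, 3, 7} is a clique of size 4, and the vertices of any clique must share a bag in every tree decomposition; so some bag has ≥ 4 vertices and tw(G) ≥ 3. The upper and lower bounds meet at 3, so that is the treewidth.

3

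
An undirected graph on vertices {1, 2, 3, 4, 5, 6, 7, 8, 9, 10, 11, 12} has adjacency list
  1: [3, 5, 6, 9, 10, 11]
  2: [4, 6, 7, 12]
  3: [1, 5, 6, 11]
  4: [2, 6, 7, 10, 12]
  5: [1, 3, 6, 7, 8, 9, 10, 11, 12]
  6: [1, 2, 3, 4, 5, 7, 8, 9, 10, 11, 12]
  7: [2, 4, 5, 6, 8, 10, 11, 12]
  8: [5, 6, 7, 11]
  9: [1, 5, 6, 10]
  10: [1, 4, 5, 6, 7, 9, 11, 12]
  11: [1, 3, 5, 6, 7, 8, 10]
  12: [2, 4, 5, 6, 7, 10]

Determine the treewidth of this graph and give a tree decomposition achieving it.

Every bag has size at most 5, so the width is 5 − 1 = 4 and tw(G) ≤ 4. On the other hand G contains the 5-clique {2, 4, 6, 7, 12}. A clique must lie in a single bag of any decomposition, so no decomposition can have width below 4. Therefore the treewidth is 4.

Treewidth 4.
One optimal decomposition is:
Bags: B1 = {5, 6, 7, 10, 11}  B2 = {5, 6, 7, 8, 11}  B3 = {5, 6, 7, 10, 12}  B4 = {1, 5, 6, 10, 11}  B5 = {1, 3, 5, 6, 11}  B6 = {4, 6, 7, 10, 12}  B7 = {1, 5, 6, 9, 10}  B8 = {2, 4, 6, 7, 12}
Tree: B1–B2, B1–B3, B1–B4, B4–B5, B3–B6, B4–B7, B6–B8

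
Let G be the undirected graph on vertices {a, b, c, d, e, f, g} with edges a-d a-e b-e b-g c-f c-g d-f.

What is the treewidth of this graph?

A width-2 tree decomposition is:
Bags: B1 = {b, e, g}  B2 = {c, e, g}  B3 = {c, e, f}  B4 = {d, e, f}  B5 = {a, d, e}
Tree: B1–B2, B2–B3, B3–B4, B4–B5
Each bag holds 3 vertices, so the decomposition has width 2, which upper-bounds the treewidth. The edges e–b–g–c–f–d–a–e form a cycle, so G is not a tree and its treewidth is at least 2. Combining the bounds, tw(G) = 2.

2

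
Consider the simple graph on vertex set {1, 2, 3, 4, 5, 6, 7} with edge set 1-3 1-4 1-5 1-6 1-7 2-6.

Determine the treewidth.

1

A width-1 tree decomposition is:
Bags: B1 = {1, 4}  B2 = {1, 3}  B3 = {1, 5}  B4 = {1, 7}  B5 = {1, 6}  B6 = {2, 6}
Tree: B1–B2, B2–B3, B1–B4, B4–B5, B5–B6
Each bag holds 2 vertices, so the decomposition has width 1, which upper-bounds the treewidth. Since G has at least one edge (e.g. 1–4), it is not an edgeless graph, so tw(G) ≥ 1. Combining the bounds, tw(G) = 1.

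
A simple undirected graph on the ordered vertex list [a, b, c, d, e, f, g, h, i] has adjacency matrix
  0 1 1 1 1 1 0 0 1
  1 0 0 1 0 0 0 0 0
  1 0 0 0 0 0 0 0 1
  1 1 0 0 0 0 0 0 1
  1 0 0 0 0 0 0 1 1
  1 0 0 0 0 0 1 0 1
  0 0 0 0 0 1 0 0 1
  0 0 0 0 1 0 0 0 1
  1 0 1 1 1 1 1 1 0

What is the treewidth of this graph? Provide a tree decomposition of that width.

Each bag holds 3 vertices, so the decomposition has width 2, which upper-bounds the treewidth. For the lower bound, the 3 vertices {a, b, d} are pairwise adjacent, and any tree decomposition puts a clique entirely inside one bag — forcing width ≥ 2. Combining the bounds, tw(G) = 2.

Treewidth 2.
Bags: B1 = {a, e, i}  B2 = {a, c, i}  B3 = {a, d, i}  B4 = {a, f, i}  B5 = {f, g, i}  B6 = {e, h, i}  B7 = {a, b, d}
Tree: B1–B2, B2–B3, B1–B4, B4–B5, B1–B6, B3–B7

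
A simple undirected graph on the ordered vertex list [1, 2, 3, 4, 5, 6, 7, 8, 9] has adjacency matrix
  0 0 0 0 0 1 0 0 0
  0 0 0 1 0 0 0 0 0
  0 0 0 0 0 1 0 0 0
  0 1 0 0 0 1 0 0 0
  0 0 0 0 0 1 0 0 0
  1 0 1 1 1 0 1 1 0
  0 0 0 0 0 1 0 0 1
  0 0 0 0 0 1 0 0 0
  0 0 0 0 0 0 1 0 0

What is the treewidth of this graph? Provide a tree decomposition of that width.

Every bag has size at most 2, so the width is 2 − 1 = 1 and tw(G) ≤ 1. G has an edge, so its treewidth is at least 1. Hence tw(G) = 1 exactly.

Treewidth 1.
Bags: B1 = {6, 7}  B2 = {3, 6}  B3 = {7, 9}  B4 = {5, 6}  B5 = {4, 6}  B6 = {2, 4}  B7 = {6, 8}  B8 = {1, 6}
Tree: B1–B2, B1–B3, B1–B4, B1–B5, B5–B6, B2–B7, B1–B8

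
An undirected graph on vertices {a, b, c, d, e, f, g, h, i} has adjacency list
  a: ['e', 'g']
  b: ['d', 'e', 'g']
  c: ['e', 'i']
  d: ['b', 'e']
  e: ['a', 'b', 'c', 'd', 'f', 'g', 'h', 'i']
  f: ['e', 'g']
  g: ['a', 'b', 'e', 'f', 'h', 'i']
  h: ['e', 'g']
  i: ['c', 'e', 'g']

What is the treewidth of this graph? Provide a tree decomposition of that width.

Each bag holds 3 vertices, so the decomposition has width 2, which upper-bounds the treewidth. For the lower bound, the 3 vertices {b, d, e} are pairwise adjacent, and any tree decomposition puts a clique entirely inside one bag — forcing width ≥ 2. Therefore the treewidth is 2.

Treewidth 2.
One optimal decomposition is:
Bags: B1 = {e, g, h}  B2 = {e, f, g}  B3 = {e, g, i}  B4 = {b, e, g}  B5 = {b, d, e}  B6 = {a, e, g}  B7 = {c, e, i}
Tree: B1–B2, B2–B3, B3–B4, B4–B5, B4–B6, B3–B7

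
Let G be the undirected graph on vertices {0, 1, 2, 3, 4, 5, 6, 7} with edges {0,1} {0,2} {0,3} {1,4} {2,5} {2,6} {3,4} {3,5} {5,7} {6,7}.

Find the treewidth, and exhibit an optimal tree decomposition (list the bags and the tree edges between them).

Treewidth 2.
One such decomposition:
Bags: B1 = {0, 1, 4}  B2 = {0, 3, 4}  B3 = {0, 2, 3}  B4 = {2, 3, 5}  B5 = {2, 5, 6}  B6 = {5, 6, 7}
Tree: B1–B2, B2–B3, B3–B4, B4–B5, B5–B6

Every bag has size at most 3, so the width is 3 − 1 = 2 and tw(G) ≤ 2. For the lower bound, G contains the cycle 1–4–3–0–1, so G is not a forest; only forests have treewidth ≤ 1, hence tw(G) ≥ 2. Combining the bounds, tw(G) = 2.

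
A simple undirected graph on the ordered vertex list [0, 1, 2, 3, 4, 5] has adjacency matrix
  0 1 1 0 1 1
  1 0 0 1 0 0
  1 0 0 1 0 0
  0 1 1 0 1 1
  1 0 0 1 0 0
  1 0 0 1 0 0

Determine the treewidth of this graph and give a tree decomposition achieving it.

Treewidth 2.
Bags: B1 = {0, 3, 4}  B2 = {0, 2, 3}  B3 = {0, 1, 3}  B4 = {0, 3, 5}
Tree: B1–B2, B2–B3, B3–B4

The largest bag has 3 vertices, giving width 2; this decomposition certifies tw(G) ≤ 2. The edges 4–0–2–3–4 form a cycle, so G is not a tree and its treewidth is at least 2. The upper and lower bounds meet at 2, so that is the treewidth.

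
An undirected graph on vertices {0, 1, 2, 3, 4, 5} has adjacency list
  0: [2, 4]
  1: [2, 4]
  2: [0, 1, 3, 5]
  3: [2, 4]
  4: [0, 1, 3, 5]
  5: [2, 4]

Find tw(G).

A width-2 tree decomposition is:
Bags: B1 = {2, 3, 4}  B2 = {0, 2, 4}  B3 = {2, 4, 5}  B4 = {1, 2, 4}
Tree: B1–B2, B2–B3, B3–B4
Every bag has size at most 3, so the width is 3 − 1 = 2 and tw(G) ≤ 2. The edges 4–3–2–0–4 form a cycle, so G is not a tree and its treewidth is at least 2. Combining the bounds, tw(G) = 2.

2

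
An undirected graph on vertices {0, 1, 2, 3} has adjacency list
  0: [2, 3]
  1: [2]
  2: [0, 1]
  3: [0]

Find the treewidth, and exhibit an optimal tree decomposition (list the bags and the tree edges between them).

Each bag holds 2 vertices, so the decomposition has width 1, which upper-bounds the treewidth. G has an edge, so its treewidth is at least 1. The upper and lower bounds meet at 1, so that is the treewidth.

Treewidth 1.
One such decomposition:
Bags: B1 = {0, 2}  B2 = {1, 2}  B3 = {0, 3}
Tree: B1–B2, B1–B3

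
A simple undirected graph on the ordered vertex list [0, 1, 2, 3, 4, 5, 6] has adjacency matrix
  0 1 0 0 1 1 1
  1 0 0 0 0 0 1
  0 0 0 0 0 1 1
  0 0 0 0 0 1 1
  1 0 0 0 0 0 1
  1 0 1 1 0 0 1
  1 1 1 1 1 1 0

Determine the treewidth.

2

A width-2 tree decomposition is:
Bags: B1 = {0, 5, 6}  B2 = {3, 5, 6}  B3 = {0, 4, 6}  B4 = {0, 1, 6}  B5 = {2, 5, 6}
Tree: B1–B2, B1–B3, B1–B4, B2–B5
Every bag has size at most 3, so the width is 3 − 1 = 2 and tw(G) ≤ 2. For the lower bound, the 3 vertices {0, 1, 6} are pairwise adjacent, and any tree decomposition puts a clique entirely inside one bag — forcing width ≥ 2. Hence tw(G) = 2 exactly.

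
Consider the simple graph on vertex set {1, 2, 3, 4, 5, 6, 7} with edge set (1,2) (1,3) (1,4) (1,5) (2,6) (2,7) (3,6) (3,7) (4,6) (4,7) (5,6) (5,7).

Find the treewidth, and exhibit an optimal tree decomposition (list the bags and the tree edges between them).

Treewidth 3.
One such decomposition:
Bags: B1 = {1, 5, 6, 7}  B2 = {1, 4, 6, 7}  B3 = {1, 3, 6, 7}  B4 = {1, 2, 6, 7}
Tree: B1–B2, B2–B3, B3–B4

Every bag has size at most 4, so the width is 4 − 1 = 3 and tw(G) ≤ 3. For the lower bound: the 4 vertex sets {5,7}, {1,4}, {6}, {3} are disjoint, each induces a connected subgraph, and every pair is joined by at least one edge of G. Contracting each set to a single vertex therefore yields K_{4} as a minor, and since treewidth is minor-monotone, tw(G) ≥ tw(K_{4}) = 3. Therefore the treewidth is 3.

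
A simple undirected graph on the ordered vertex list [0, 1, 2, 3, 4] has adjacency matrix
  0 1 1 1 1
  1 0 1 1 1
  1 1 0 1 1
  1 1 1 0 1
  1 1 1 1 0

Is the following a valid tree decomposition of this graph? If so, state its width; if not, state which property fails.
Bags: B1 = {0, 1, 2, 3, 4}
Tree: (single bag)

Yes; width 4.

Every vertex of G appears in some bag (union = {0, 1, 2, 3, 4}); every edge is covered by a bag; and for each vertex v the set of bags containing v is connected in the bag tree. The decomposition is therefore valid. The largest bag has 5 vertices, so the width is 4.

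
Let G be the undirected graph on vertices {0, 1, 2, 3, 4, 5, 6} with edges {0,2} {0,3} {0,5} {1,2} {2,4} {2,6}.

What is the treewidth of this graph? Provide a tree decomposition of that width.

Each bag holds 2 vertices, so the decomposition has width 1, which upper-bounds the treewidth. G has an edge, so its treewidth is at least 1. Combining the bounds, tw(G) = 1.

Treewidth 1.
One optimal decomposition is:
Bags: B1 = {0, 2}  B2 = {0, 3}  B3 = {0, 5}  B4 = {1, 2}  B5 = {2, 4}  B6 = {2, 6}
Tree: B1–B2, B1–B3, B1–B4, B1–B5, B1–B6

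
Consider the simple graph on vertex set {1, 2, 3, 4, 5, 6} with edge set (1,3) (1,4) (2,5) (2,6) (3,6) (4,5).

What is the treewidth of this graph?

2

A width-2 tree decomposition is:
Bags: B1 = {1, 4, 5}  B2 = {1, 3, 5}  B3 = {3, 5, 6}  B4 = {2, 5, 6}
Tree: B1–B2, B2–B3, B3–B4
Each bag holds 3 vertices, so the decomposition has width 2, which upper-bounds the treewidth. The edges 5–4–1–3–6–2–5 form a cycle, so G is not a tree and its treewidth is at least 2. Therefore the treewidth is 2.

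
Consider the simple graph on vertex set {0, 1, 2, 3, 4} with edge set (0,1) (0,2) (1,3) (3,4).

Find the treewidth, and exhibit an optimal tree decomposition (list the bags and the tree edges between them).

Every bag has size at most 2, so the width is 2 − 1 = 1 and tw(G) ≤ 1. G has an edge, so its treewidth is at least 1. Combining the bounds, tw(G) = 1.

Treewidth 1.
Bags: B1 = {0, 2}  B2 = {0, 1}  B3 = {1, 3}  B4 = {3, 4}
Tree: B1–B2, B2–B3, B3–B4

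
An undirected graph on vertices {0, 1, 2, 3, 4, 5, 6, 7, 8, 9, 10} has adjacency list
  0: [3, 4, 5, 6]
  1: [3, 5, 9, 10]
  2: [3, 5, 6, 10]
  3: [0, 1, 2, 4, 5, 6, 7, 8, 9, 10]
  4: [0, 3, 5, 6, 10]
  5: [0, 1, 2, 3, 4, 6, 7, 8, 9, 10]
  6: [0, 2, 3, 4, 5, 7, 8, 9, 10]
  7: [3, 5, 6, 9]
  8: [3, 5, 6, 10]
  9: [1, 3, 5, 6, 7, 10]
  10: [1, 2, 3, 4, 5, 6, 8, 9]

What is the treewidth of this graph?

4

A width-4 tree decomposition is:
Bags: B1 = {3, 4, 5, 6, 10}  B2 = {2, 3, 5, 6, 10}  B3 = {3, 5, 6, 9, 10}  B4 = {0, 3, 4, 5, 6}  B5 = {3, 5, 6, 8, 10}  B6 = {3, 5, 6, 7, 9}  B7 = {1, 3, 5, 9, 10}
Tree: B1–B2, B1–B3, B1–B4, B1–B5, B3–B6, B3–B7
Each bag holds 5 vertices, so the decomposition has width 4, which upper-bounds the treewidth. On the other hand G contains the 5-clique {1, 3, 5, 9, 10}. A clique must lie in a single bag of any decomposition, so no decomposition can have width below 4. Combining the bounds, tw(G) = 4.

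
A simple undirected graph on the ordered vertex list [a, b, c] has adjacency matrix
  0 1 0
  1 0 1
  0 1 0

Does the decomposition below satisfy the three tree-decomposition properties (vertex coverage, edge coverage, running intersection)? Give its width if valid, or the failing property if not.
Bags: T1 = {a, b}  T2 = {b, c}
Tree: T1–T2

Yes; width 1.

Every vertex of G appears in some bag (union = {a, b, c}); every edge is covered by a bag; and for each vertex v the set of bags containing v is connected in the bag tree. The decomposition is therefore valid. The largest bag has 2 vertices, so the width is 1.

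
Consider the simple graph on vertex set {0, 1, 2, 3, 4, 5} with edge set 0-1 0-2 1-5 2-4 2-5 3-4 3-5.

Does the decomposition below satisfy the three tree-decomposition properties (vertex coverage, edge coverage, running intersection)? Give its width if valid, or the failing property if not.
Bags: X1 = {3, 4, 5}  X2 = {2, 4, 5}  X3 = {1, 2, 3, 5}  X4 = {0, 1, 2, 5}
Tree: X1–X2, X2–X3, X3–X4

A tree decomposition must satisfy three properties: every vertex lies in some bag; for every edge, both endpoints lie together in some bag; and for every vertex, the bags containing it form a connected subtree. Here bags containing vertex 3 are not connected in the tree, so the decomposition is invalid.

No — bags containing vertex 3 are not connected in the tree.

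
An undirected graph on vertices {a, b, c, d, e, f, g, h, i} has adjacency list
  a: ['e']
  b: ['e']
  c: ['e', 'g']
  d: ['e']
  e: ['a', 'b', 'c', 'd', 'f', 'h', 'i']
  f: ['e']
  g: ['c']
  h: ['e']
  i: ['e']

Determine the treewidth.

1

A width-1 tree decomposition is:
Bags: B1 = {c, e}  B2 = {e, f}  B3 = {b, e}  B4 = {a, e}  B5 = {d, e}  B6 = {c, g}  B7 = {e, i}  B8 = {e, h}
Tree: B1–B2, B2–B3, B2–B4, B3–B5, B1–B6, B3–B7, B1–B8
The largest bag has 2 vertices, giving width 1; this decomposition certifies tw(G) ≤ 1. Any graph with an edge has treewidth ≥ 1, and G has the edge c–e. Hence tw(G) = 1 exactly.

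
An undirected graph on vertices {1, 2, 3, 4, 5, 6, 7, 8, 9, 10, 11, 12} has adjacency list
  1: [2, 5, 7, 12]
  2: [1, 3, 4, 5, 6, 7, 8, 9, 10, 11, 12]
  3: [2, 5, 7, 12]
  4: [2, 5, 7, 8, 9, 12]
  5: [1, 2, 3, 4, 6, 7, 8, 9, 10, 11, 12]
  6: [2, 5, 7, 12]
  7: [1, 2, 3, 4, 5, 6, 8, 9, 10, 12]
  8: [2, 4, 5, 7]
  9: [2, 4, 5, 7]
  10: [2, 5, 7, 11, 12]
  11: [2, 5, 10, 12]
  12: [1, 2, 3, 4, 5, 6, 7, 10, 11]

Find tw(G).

A width-4 tree decomposition is:
Bags: B1 = {2, 4, 5, 7, 8}  B2 = {2, 4, 5, 7, 12}  B3 = {2, 5, 6, 7, 12}  B4 = {1, 2, 5, 7, 12}  B5 = {2, 4, 5, 7, 9}  B6 = {2, 5, 7, 10, 12}  B7 = {2, 5, 10, 11, 12}  B8 = {2, 3, 5, 7, 12}
Tree: B1–B2, B2–B3, B3–B4, B2–B5, B3–B6, B6–B7, B6–B8
Every bag has size at most 5, so the width is 5 − 1 = 4 and tw(G) ≤ 4. On the other hand G contains the 5-clique {2, 5, 10, 11, 12}. A clique must lie in a single bag of any decomposition, so no decomposition can have width below 4. Hence tw(G) = 4 exactly.

4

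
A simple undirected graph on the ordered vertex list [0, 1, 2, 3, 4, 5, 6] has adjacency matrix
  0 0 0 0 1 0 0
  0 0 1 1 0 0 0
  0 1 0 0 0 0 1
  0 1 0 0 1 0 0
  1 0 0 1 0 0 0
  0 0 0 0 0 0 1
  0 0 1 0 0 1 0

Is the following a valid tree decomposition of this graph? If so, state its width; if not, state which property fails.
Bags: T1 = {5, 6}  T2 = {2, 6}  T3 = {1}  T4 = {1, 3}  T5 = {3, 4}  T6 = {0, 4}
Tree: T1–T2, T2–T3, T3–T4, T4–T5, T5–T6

No — edge (2,1) lies in no bag.

A tree decomposition must satisfy three properties: every vertex lies in some bag; for every edge, both endpoints lie together in some bag; and for every vertex, the bags containing it form a connected subtree. Here edge (2,1) lies in no bag, so the decomposition is invalid.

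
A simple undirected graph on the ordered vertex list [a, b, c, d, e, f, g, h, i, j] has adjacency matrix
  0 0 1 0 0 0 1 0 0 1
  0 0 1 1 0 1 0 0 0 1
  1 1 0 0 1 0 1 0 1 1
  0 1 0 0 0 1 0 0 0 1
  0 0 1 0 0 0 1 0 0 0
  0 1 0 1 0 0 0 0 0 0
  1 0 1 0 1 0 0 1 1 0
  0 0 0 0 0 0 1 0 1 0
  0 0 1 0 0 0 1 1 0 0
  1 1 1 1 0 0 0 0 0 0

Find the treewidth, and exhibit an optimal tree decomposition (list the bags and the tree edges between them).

Treewidth 2.
One optimal decomposition is:
Bags: B1 = {a, c, g}  B2 = {a, c, j}  B3 = {c, e, g}  B4 = {b, c, j}  B5 = {b, d, j}  B6 = {b, d, f}  B7 = {c, g, i}  B8 = {g, h, i}
Tree: B1–B2, B1–B3, B2–B4, B4–B5, B5–B6, B3–B7, B7–B8

Every bag has size at most 3, so the width is 3 − 1 = 2 and tw(G) ≤ 2. Conversely, {b, d, j} is a clique of size 3, and the vertices of any clique must share a bag in every tree decomposition; so some bag has ≥ 3 vertices and tw(G) ≥ 2. Therefore the treewidth is 2.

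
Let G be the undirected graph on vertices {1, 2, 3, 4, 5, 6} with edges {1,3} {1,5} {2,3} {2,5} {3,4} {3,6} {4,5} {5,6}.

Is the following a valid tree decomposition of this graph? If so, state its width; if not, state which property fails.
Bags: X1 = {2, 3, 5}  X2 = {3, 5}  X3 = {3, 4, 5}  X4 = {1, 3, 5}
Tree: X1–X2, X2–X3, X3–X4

A tree decomposition must satisfy three properties: every vertex lies in some bag; for every edge, both endpoints lie together in some bag; and for every vertex, the bags containing it form a connected subtree. Here vertex 6 appears in no bag, so the decomposition is invalid.

No — vertex 6 appears in no bag.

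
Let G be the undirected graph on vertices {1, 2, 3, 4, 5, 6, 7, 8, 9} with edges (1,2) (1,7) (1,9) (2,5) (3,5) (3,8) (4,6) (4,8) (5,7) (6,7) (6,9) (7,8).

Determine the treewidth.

3

A width-3 tree decomposition is:
Bags: B1 = {1, 2, 3, 5}  B2 = {1, 3, 5, 7}  B3 = {1, 3, 7, 8}  B4 = {1, 7, 8, 9}  B5 = {6, 7, 8, 9}  B6 = {4, 6, 8, 9}
Tree: B1–B2, B2–B3, B3–B4, B4–B5, B5–B6
Each bag holds 4 vertices, so the decomposition has width 3, which upper-bounds the treewidth. For the lower bound: the 4 vertex sets {2,3,5}, {1}, {7}, {4,6,8,9} are disjoint, each induces a connected subgraph, and every pair is joined by at least one edge of G. Contracting each set to a single vertex therefore yields K_{4} as a minor, and since treewidth is minor-monotone, tw(G) ≥ tw(K_{4}) = 3. Hence tw(G) = 3 exactly.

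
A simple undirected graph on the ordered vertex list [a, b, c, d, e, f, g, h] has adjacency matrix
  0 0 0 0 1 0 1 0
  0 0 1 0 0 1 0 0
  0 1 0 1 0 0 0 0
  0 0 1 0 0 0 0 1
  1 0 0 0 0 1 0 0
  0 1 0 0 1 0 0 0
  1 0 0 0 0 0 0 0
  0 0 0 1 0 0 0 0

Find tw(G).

1

A width-1 tree decomposition is:
Bags: B1 = {a, g}  B2 = {a, e}  B3 = {e, f}  B4 = {b, f}  B5 = {b, c}  B6 = {c, d}  B7 = {d, h}
Tree: B1–B2, B2–B3, B3–B4, B4–B5, B5–B6, B6–B7
The largest bag has 2 vertices, giving width 1; this decomposition certifies tw(G) ≤ 1. Since G has at least one edge (e.g. g–a), it is not an edgeless graph, so tw(G) ≥ 1. Therefore the treewidth is 1.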